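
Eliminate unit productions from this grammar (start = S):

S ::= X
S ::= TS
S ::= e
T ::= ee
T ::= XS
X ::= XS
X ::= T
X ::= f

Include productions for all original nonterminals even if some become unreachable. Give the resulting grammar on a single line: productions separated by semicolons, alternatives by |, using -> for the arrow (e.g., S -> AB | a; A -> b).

Unit productions: S->X, X->T.
Unit pairs (A ⇒* B via units): (S,T), (S,X), (X,T).
S: inherits non-unit rules of {S, T, X} → TS | XS | e | ee | f.
T: inherits non-unit rules of {T} → XS | ee.
X: inherits non-unit rules of {T, X} → XS | ee | f.

S -> e | f | TS | XS | ee; T -> XS | ee; X -> f | XS | ee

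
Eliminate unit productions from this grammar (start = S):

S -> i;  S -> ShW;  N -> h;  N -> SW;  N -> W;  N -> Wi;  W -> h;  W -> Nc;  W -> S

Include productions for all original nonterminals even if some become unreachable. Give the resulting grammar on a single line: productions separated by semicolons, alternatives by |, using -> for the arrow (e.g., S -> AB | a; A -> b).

Unit productions: N->W, W->S.
Unit pairs (A ⇒* B via units): (N,S), (N,W), (W,S).
S: inherits non-unit rules of {S} → ShW | i.
N: inherits non-unit rules of {N, S, W} → Nc | SW | ShW | Wi | h | i.
W: inherits non-unit rules of {S, W} → Nc | ShW | h | i.

S -> i | ShW; N -> h | i | Nc | SW | Wi | ShW; W -> h | i | Nc | ShW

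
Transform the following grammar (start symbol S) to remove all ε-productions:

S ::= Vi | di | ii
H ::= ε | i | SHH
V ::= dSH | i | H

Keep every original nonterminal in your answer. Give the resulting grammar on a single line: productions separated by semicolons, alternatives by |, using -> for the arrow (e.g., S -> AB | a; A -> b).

Nullable set: {H, V}.
S -> Vi: V nullable, giving Vi | i.
Drop H -> ε.
H -> SHH: H, H nullable, giving S | SH | SHH.
V -> H: H nullable, giving H.
V -> dSH: H nullable, giving dS | dSH.
Unchanged (no nullable symbols): S -> di; S -> ii; H -> i; V -> i.

S -> i | Vi | di | ii; H -> S | i | SH | SHH; V -> H | i | dS | dSH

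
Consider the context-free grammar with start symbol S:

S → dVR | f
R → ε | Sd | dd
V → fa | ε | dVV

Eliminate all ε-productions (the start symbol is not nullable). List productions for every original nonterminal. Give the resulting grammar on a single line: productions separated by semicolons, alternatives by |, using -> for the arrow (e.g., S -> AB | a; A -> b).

Nullable set: {R, V}.
S -> dVR: V, R nullable, giving d | dR | dV | dVR.
Drop R -> ε.
Drop V -> ε.
V -> dVV: V, V nullable, giving d | dV | dVV.
Unchanged (no nullable symbols): S -> f; R -> Sd; R -> dd; V -> fa.

S -> d | f | dR | dV | dVR; R -> Sd | dd; V -> d | dV | fa | dVV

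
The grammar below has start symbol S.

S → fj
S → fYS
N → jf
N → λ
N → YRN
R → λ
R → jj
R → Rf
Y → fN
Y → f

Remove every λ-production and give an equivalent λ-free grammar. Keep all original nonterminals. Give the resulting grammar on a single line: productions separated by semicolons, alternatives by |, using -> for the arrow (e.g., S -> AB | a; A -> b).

Nullable set: {N, R}.
Drop N -> λ.
N -> YRN: R, N nullable, giving Y | YN | YR | YRN.
Drop R -> λ.
R -> Rf: R nullable, giving Rf | f.
Y -> fN: N nullable, giving f | fN.
Unchanged (no nullable symbols): S -> fYS; S -> fj; N -> jf; R -> jj; Y -> f.

S -> fj | fYS; N -> Y | YN | YR | jf | YRN; R -> f | Rf | jj; Y -> f | fN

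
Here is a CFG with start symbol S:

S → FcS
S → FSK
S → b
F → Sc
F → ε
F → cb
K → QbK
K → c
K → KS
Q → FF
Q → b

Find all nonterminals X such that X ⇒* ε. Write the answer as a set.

{F, Q}

Directly nullable (have an ε-rule): {F}.
Q is nullable via Q -> FF (every symbol on the right is already known nullable).
Not nullable: K, S — each has a terminal in every rule's right-hand side or depends on a non-nullable symbol.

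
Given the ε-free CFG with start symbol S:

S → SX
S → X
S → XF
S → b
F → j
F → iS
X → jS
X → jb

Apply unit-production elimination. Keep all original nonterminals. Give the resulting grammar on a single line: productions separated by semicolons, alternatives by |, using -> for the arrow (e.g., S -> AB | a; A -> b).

S -> b | SX | XF | jS | jb; F -> j | iS; X -> jS | jb

Unit productions: S->X.
Unit pairs (A ⇒* B via units): (S,X).
S: inherits non-unit rules of {S, X} → SX | XF | b | jS | jb.
F: inherits non-unit rules of {F} → iS | j.
X: inherits non-unit rules of {X} → jS | jb.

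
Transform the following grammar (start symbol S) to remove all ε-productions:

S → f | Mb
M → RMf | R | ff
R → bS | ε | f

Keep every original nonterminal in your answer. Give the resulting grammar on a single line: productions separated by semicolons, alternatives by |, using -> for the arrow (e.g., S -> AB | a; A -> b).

Nullable set: {M, R}.
S -> Mb: M nullable, giving Mb | b.
M -> R: R nullable, giving R.
M -> RMf: R, M nullable, giving Mf | RMf | Rf | f.
Drop R -> ε.
Unchanged (no nullable symbols): S -> f; M -> ff; R -> bS; R -> f.

S -> b | f | Mb; M -> R | f | Mf | Rf | ff | RMf; R -> f | bS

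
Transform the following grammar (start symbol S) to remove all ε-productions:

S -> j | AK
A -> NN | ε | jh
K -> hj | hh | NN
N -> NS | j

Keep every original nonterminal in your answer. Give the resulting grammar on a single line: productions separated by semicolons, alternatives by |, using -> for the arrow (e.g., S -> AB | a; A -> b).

S -> K | j | AK; A -> NN | jh; K -> NN | hh | hj; N -> j | NS

Nullable set: {A}.
S -> AK: A nullable, giving AK | K.
Drop A -> ε.
Unchanged (no nullable symbols): S -> j; A -> NN; A -> jh; K -> NN; K -> hh; K -> hj; N -> NS; N -> j.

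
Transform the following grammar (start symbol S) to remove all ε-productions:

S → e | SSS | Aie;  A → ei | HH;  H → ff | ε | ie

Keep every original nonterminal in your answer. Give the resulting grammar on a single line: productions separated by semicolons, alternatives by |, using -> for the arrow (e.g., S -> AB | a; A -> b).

S -> e | ie | Aie | SSS; A -> H | HH | ei; H -> ff | ie

Nullable set: {A, H}.
S -> Aie: A nullable, giving Aie | ie.
A -> HH: H, H nullable, giving H | HH.
Drop H -> ε.
Unchanged (no nullable symbols): S -> SSS; S -> e; A -> ei; H -> ff; H -> ie.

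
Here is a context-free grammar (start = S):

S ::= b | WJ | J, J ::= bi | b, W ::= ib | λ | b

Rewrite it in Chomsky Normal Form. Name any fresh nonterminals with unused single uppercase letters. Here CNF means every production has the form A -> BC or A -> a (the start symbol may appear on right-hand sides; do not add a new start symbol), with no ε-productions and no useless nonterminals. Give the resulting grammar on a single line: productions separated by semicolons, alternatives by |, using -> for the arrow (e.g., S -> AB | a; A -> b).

S -> b | AB | WJ; A -> b; B -> i; J -> b | AB; W -> b | BA

Nullable: {W}; after ε-elimination: S -> J | b | WJ; J -> b | bi; W -> b | ib.
After unit-elimination: S -> b | WJ | bi; J -> b | bi; W -> b | ib.
TERM: introduce A -> b, B -> i and substitute in every rule of length ≥2.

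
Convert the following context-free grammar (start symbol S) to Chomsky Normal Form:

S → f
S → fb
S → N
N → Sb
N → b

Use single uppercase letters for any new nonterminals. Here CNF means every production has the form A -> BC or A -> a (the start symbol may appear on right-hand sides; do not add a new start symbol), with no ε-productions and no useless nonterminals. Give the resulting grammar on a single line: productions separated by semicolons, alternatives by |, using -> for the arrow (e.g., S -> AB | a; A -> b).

No ε-productions.
After unit-elimination: S -> b | f | Sb | fb; N -> b | Sb.
TERM: introduce A -> b, B -> f and substitute in every rule of length ≥2.
Drop unreachable/unproductive: N.

S -> b | f | BA | SA; A -> b; B -> f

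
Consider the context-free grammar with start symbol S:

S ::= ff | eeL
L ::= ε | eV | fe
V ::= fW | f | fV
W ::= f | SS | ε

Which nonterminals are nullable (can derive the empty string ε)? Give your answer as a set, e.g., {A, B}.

Directly nullable (have an ε-rule): {L, W}.
Not nullable: S, V — each has a terminal in every rule's right-hand side or depends on a non-nullable symbol.

{L, W}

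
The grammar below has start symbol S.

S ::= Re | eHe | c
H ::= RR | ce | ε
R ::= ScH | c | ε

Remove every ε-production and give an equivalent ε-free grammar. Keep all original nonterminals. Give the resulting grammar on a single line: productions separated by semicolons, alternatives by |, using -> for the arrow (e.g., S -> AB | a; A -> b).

S -> c | e | Re | ee | eHe; H -> R | RR | ce; R -> c | Sc | ScH

Nullable set: {H, R}.
S -> Re: R nullable, giving Re | e.
S -> eHe: H nullable, giving eHe | ee.
Drop H -> ε.
H -> RR: R, R nullable, giving R | RR.
Drop R -> ε.
R -> ScH: H nullable, giving Sc | ScH.
Unchanged (no nullable symbols): S -> c; H -> ce; R -> c.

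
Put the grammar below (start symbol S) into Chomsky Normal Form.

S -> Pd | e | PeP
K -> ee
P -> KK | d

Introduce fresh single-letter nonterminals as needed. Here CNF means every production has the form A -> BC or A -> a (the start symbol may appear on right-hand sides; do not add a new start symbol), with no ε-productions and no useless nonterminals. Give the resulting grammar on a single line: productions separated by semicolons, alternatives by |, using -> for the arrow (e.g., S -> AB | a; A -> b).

No ε-productions.
No unit productions to eliminate.
TERM: introduce B -> d, A -> e and substitute in every rule of length ≥2.
BIN: S -> PAP becomes S -> PC, C -> AP.

S -> e | PB | PC; A -> e; B -> d; C -> AP; K -> AA; P -> d | KK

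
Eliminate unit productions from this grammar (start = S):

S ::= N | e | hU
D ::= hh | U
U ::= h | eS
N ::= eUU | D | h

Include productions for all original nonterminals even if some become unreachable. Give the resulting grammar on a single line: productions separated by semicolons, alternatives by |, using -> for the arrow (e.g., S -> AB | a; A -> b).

S -> e | h | eS | hU | hh | eUU; D -> h | eS | hh; N -> h | eS | hh | eUU; U -> h | eS

Unit productions: D->U, N->D, S->N.
Unit pairs (A ⇒* B via units): (D,U), (N,D), (N,U), (S,D), (S,N), (S,U).
S: inherits non-unit rules of {D, N, S, U} → e | eS | eUU | h | hU | hh.
D: inherits non-unit rules of {D, U} → eS | h | hh.
N: inherits non-unit rules of {D, N, U} → eS | eUU | h | hh.
U: inherits non-unit rules of {U} → eS | h.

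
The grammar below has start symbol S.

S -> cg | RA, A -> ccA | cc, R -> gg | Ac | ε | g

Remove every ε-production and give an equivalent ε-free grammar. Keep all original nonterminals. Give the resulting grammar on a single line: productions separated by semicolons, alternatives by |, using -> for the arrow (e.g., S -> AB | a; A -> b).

S -> A | RA | cg; A -> cc | ccA; R -> g | Ac | gg

Nullable set: {R}.
S -> RA: R nullable, giving A | RA.
Drop R -> ε.
Unchanged (no nullable symbols): S -> cg; A -> cc; A -> ccA; R -> Ac; R -> g; R -> gg.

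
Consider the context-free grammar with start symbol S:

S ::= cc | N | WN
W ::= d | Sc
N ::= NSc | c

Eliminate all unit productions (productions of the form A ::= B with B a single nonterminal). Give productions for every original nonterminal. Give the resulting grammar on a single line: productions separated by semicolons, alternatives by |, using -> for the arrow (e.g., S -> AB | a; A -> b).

Unit productions: S->N.
Unit pairs (A ⇒* B via units): (S,N).
S: inherits non-unit rules of {N, S} → NSc | WN | c | cc.
N: inherits non-unit rules of {N} → NSc | c.
W: inherits non-unit rules of {W} → Sc | d.

S -> c | WN | cc | NSc; N -> c | NSc; W -> d | Sc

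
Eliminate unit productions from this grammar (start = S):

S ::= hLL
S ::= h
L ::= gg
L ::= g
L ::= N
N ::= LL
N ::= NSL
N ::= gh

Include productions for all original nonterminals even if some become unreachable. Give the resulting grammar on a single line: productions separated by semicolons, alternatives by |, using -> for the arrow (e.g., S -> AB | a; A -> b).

S -> h | hLL; L -> g | LL | gg | gh | NSL; N -> LL | gh | NSL

Unit productions: L->N.
Unit pairs (A ⇒* B via units): (L,N).
S: inherits non-unit rules of {S} → h | hLL.
L: inherits non-unit rules of {L, N} → LL | NSL | g | gg | gh.
N: inherits non-unit rules of {N} → LL | NSL | gh.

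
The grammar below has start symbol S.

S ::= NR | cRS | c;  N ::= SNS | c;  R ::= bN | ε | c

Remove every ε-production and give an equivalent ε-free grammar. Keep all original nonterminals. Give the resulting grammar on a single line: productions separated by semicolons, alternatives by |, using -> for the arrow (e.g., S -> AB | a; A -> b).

S -> N | c | NR | cS | cRS; N -> c | SNS; R -> c | bN

Nullable set: {R}.
S -> NR: R nullable, giving N | NR.
S -> cRS: R nullable, giving cRS | cS.
Drop R -> ε.
Unchanged (no nullable symbols): S -> c; N -> SNS; N -> c; R -> bN; R -> c.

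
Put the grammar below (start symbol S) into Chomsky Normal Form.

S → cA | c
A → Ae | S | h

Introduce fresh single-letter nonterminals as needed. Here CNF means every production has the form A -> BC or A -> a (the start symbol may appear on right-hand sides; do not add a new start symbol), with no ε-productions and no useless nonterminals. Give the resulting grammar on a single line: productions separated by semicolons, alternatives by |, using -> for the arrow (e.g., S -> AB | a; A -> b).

S -> c | CA; A -> c | h | AB | CA; B -> e; C -> c

No ε-productions.
After unit-elimination: S -> c | cA; A -> c | h | Ae | cA.
TERM: introduce C -> c, B -> e and substitute in every rule of length ≥2.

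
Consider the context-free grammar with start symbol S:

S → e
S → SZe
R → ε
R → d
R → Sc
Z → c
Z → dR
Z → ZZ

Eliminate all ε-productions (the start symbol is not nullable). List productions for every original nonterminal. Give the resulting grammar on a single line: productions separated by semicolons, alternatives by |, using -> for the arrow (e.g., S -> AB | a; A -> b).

Nullable set: {R}.
Drop R -> ε.
Z -> dR: R nullable, giving d | dR.
Unchanged (no nullable symbols): S -> SZe; S -> e; R -> Sc; R -> d; Z -> ZZ; Z -> c.

S -> e | SZe; R -> d | Sc; Z -> c | d | ZZ | dR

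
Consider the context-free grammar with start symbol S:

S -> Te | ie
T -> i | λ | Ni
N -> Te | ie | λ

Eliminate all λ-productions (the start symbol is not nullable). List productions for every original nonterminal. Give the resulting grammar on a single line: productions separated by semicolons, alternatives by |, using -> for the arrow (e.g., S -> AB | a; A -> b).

Nullable set: {N, T}.
S -> Te: T nullable, giving Te | e.
Drop N -> λ.
N -> Te: T nullable, giving Te | e.
Drop T -> λ.
T -> Ni: N nullable, giving Ni | i.
Unchanged (no nullable symbols): S -> ie; N -> ie; T -> i.

S -> e | Te | ie; N -> e | Te | ie; T -> i | Ni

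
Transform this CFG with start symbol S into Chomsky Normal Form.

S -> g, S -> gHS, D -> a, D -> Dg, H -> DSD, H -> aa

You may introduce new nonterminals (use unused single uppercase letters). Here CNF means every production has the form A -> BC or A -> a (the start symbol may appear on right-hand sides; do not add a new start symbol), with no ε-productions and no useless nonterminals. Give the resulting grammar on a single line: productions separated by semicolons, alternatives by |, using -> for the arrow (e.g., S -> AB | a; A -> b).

No ε-productions.
No unit productions to eliminate.
TERM: introduce B -> a, A -> g and substitute in every rule of length ≥2.
BIN: H -> DSD becomes H -> DC, C -> SD; S -> AHS becomes S -> AE, E -> HS.

S -> g | AE; A -> g; B -> a; C -> SD; D -> a | DA; E -> HS; H -> BB | DC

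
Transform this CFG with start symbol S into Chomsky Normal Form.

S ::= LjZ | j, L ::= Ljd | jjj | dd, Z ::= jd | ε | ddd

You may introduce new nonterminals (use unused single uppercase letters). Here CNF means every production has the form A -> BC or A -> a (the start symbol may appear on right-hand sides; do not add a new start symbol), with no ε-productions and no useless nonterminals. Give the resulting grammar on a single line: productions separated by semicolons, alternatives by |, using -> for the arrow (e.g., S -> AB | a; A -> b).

S -> j | LA | LE; A -> j; B -> d; C -> AA; D -> AB; E -> AZ; F -> BB; L -> AC | BB | LD; Z -> AB | BF

Nullable: {Z}; after ε-elimination: S -> j | Lj | LjZ; L -> dd | Ljd | jjj; Z -> jd | ddd.
No unit productions to eliminate.
TERM: introduce B -> d, A -> j and substitute in every rule of length ≥2.
BIN: L -> AAA becomes L -> AC, C -> AA; L -> LAB becomes L -> LD, D -> AB; S -> LAZ becomes S -> LE, E -> AZ; Z -> BBB becomes Z -> BF, F -> BB.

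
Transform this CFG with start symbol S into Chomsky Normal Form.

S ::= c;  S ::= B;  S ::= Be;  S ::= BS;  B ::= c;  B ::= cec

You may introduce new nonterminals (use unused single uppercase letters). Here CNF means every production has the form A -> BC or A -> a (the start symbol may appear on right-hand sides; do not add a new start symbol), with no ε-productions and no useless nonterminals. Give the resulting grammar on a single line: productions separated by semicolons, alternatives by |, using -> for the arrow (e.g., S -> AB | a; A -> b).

No ε-productions.
After unit-elimination: S -> c | BS | Be | cec; B -> c | cec.
TERM: introduce A -> c, C -> e and substitute in every rule of length ≥2.
BIN: B -> ACA becomes B -> AD, D -> CA; S -> ACA becomes S -> AE, E -> CA.

S -> c | AE | BC | BS; A -> c; B -> c | AD; C -> e; D -> CA; E -> CA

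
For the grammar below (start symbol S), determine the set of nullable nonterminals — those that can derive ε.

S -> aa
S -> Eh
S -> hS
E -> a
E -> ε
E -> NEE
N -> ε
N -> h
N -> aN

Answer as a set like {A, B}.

Directly nullable (have an ε-rule): {E, N}.
Not nullable: S — each has a terminal in every rule's right-hand side or depends on a non-nullable symbol.

{E, N}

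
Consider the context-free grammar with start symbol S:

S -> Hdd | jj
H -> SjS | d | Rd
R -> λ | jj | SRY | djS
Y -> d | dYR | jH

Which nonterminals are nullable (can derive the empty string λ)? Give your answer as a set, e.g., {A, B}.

Directly nullable (have an ε-rule): {R}.
Not nullable: H, S, Y — each has a terminal in every rule's right-hand side or depends on a non-nullable symbol.

{R}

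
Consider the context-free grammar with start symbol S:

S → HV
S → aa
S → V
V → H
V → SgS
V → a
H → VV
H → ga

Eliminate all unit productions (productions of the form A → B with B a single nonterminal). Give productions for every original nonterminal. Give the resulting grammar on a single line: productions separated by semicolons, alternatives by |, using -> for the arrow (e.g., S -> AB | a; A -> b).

S -> a | HV | VV | aa | ga | SgS; H -> VV | ga; V -> a | VV | ga | SgS

Unit productions: S->V, V->H.
Unit pairs (A ⇒* B via units): (S,H), (S,V), (V,H).
S: inherits non-unit rules of {H, S, V} → HV | SgS | VV | a | aa | ga.
H: inherits non-unit rules of {H} → VV | ga.
V: inherits non-unit rules of {H, V} → SgS | VV | a | ga.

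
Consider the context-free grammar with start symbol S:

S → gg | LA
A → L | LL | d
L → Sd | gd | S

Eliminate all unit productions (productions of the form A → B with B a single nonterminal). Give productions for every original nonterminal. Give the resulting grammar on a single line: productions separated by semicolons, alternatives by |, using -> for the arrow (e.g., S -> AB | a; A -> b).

S -> LA | gg; A -> d | LA | LL | Sd | gd | gg; L -> LA | Sd | gd | gg

Unit productions: A->L, L->S.
Unit pairs (A ⇒* B via units): (A,L), (A,S), (L,S).
S: inherits non-unit rules of {S} → LA | gg.
A: inherits non-unit rules of {A, L, S} → LA | LL | Sd | d | gd | gg.
L: inherits non-unit rules of {L, S} → LA | Sd | gd | gg.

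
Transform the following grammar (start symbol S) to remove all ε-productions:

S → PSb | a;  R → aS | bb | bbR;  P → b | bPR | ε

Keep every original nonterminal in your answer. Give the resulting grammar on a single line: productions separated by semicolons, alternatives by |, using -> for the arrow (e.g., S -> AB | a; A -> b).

Nullable set: {P}.
S -> PSb: P nullable, giving PSb | Sb.
Drop P -> ε.
P -> bPR: P nullable, giving bPR | bR.
Unchanged (no nullable symbols): S -> a; P -> b; R -> aS; R -> bb; R -> bbR.

S -> a | Sb | PSb; P -> b | bR | bPR; R -> aS | bb | bbR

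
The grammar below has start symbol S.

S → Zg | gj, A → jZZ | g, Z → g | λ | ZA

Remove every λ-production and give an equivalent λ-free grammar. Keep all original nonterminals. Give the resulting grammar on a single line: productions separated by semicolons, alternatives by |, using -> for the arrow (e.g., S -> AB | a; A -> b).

S -> g | Zg | gj; A -> g | j | jZ | jZZ; Z -> A | g | ZA

Nullable set: {Z}.
S -> Zg: Z nullable, giving Zg | g.
A -> jZZ: Z, Z nullable, giving j | jZ | jZZ.
Drop Z -> λ.
Z -> ZA: Z nullable, giving A | ZA.
Unchanged (no nullable symbols): S -> gj; A -> g; Z -> g.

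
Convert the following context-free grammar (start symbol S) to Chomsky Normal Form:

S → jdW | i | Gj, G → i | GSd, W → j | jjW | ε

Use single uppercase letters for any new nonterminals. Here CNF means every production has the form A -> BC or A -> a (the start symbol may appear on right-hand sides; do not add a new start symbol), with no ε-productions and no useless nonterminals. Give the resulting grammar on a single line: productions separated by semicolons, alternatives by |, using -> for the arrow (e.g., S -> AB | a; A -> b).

S -> i | BA | BD | GB; A -> d; B -> j; C -> SA; D -> AW; E -> BW; G -> i | GC; W -> j | BB | BE

Nullable: {W}; after ε-elimination: S -> i | Gj | jd | jdW; G -> i | GSd; W -> j | jj | jjW.
No unit productions to eliminate.
TERM: introduce A -> d, B -> j and substitute in every rule of length ≥2.
BIN: G -> GSA becomes G -> GC, C -> SA; S -> BAW becomes S -> BD, D -> AW; W -> BBW becomes W -> BE, E -> BW.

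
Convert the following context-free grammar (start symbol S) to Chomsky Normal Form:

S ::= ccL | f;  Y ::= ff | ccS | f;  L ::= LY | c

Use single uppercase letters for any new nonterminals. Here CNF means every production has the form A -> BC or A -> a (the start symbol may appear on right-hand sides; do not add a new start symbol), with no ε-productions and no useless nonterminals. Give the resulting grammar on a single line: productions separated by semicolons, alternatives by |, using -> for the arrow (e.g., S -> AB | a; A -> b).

No ε-productions.
No unit productions to eliminate.
TERM: introduce A -> c, B -> f and substitute in every rule of length ≥2.
BIN: S -> AAL becomes S -> AC, C -> AL; Y -> AAS becomes Y -> AD, D -> AS.

S -> f | AC; A -> c; B -> f; C -> AL; D -> AS; L -> c | LY; Y -> f | AD | BB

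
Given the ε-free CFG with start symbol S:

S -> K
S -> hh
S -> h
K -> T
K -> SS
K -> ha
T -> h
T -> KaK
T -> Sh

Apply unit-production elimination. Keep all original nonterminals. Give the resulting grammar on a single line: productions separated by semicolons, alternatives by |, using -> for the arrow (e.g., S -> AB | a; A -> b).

Unit productions: K->T, S->K.
Unit pairs (A ⇒* B via units): (K,T), (S,K), (S,T).
S: inherits non-unit rules of {K, S, T} → KaK | SS | Sh | h | ha | hh.
K: inherits non-unit rules of {K, T} → KaK | SS | Sh | h | ha.
T: inherits non-unit rules of {T} → KaK | Sh | h.

S -> h | SS | Sh | ha | hh | KaK; K -> h | SS | Sh | ha | KaK; T -> h | Sh | KaK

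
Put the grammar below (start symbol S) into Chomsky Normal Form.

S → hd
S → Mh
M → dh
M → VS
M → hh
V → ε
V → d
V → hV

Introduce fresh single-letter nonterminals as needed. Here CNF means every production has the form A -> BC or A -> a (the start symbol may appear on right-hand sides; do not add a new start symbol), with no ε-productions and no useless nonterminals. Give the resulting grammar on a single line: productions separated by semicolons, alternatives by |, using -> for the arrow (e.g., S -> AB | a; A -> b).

S -> AB | MA; A -> h; B -> d; M -> AA | AB | BA | MA | VS; V -> d | h | AV

Nullable: {V}; after ε-elimination: S -> Mh | hd; M -> S | VS | dh | hh; V -> d | h | hV.
After unit-elimination: S -> Mh | hd; M -> Mh | VS | dh | hd | hh; V -> d | h | hV.
TERM: introduce B -> d, A -> h and substitute in every rule of length ≥2.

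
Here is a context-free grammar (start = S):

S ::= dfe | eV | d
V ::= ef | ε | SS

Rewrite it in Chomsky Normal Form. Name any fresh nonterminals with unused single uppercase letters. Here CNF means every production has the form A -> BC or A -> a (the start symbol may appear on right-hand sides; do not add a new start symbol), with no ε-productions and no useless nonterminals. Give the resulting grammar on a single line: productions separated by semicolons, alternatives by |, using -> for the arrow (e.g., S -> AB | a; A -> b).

Nullable: {V}; after ε-elimination: S -> d | e | eV | dfe; V -> SS | ef.
No unit productions to eliminate.
TERM: introduce A -> d, C -> e, B -> f and substitute in every rule of length ≥2.
BIN: S -> ABC becomes S -> AD, D -> BC.

S -> d | e | AD | CV; A -> d; B -> f; C -> e; D -> BC; V -> CB | SS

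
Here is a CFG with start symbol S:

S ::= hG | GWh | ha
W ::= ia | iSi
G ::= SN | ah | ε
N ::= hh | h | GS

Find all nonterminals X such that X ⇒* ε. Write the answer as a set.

Directly nullable (have an ε-rule): {G}.
Not nullable: N, S, W — each has a terminal in every rule's right-hand side or depends on a non-nullable symbol.

{G}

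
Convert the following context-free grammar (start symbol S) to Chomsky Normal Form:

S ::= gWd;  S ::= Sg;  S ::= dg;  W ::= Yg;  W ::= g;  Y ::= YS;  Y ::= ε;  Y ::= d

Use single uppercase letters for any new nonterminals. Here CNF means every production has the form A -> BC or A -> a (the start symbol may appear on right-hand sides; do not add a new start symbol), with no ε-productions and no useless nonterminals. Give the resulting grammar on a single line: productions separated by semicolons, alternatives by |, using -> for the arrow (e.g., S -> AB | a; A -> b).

S -> AC | BA | SA; A -> g; B -> d; C -> WB; D -> WB; W -> g | YA; Y -> d | AD | BA | SA | YS

Nullable: {Y}; after ε-elimination: S -> Sg | dg | gWd; W -> g | Yg; Y -> S | d | YS.
After unit-elimination: S -> Sg | dg | gWd; W -> g | Yg; Y -> d | Sg | YS | dg | gWd.
TERM: introduce B -> d, A -> g and substitute in every rule of length ≥2.
BIN: S -> AWB becomes S -> AC, C -> WB; Y -> AWB becomes Y -> AD, D -> WB.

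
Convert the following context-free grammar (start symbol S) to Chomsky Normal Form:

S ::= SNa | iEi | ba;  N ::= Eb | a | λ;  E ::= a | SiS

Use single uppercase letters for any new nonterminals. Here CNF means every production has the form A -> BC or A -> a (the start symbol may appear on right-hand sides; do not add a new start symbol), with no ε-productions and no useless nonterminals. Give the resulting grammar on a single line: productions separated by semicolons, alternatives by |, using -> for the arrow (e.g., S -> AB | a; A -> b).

Nullable: {N}; after ε-elimination: S -> Sa | ba | SNa | iEi; E -> a | SiS; N -> a | Eb.
No unit productions to eliminate.
TERM: introduce C -> a, B -> b, A -> i and substitute in every rule of length ≥2.
BIN: E -> SAS becomes E -> SD, D -> AS; S -> AEA becomes S -> AF, F -> EA; S -> SNC becomes S -> SG, G -> NC.

S -> AF | BC | SC | SG; A -> i; B -> b; C -> a; D -> AS; E -> a | SD; F -> EA; G -> NC; N -> a | EB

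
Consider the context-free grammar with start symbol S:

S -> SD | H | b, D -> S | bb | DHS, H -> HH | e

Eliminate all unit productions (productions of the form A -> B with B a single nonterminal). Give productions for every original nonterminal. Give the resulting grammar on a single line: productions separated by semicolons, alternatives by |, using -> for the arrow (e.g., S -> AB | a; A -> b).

Unit productions: D->S, S->H.
Unit pairs (A ⇒* B via units): (D,H), (D,S), (S,H).
S: inherits non-unit rules of {H, S} → HH | SD | b | e.
D: inherits non-unit rules of {D, H, S} → DHS | HH | SD | b | bb | e.
H: inherits non-unit rules of {H} → HH | e.

S -> b | e | HH | SD; D -> b | e | HH | SD | bb | DHS; H -> e | HH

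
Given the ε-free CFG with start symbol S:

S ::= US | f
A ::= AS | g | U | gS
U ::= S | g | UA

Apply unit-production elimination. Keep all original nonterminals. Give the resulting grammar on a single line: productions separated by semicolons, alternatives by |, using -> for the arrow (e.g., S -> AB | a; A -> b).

Unit productions: A->U, U->S.
Unit pairs (A ⇒* B via units): (A,S), (A,U), (U,S).
S: inherits non-unit rules of {S} → US | f.
A: inherits non-unit rules of {A, S, U} → AS | UA | US | f | g | gS.
U: inherits non-unit rules of {S, U} → UA | US | f | g.

S -> f | US; A -> f | g | AS | UA | US | gS; U -> f | g | UA | US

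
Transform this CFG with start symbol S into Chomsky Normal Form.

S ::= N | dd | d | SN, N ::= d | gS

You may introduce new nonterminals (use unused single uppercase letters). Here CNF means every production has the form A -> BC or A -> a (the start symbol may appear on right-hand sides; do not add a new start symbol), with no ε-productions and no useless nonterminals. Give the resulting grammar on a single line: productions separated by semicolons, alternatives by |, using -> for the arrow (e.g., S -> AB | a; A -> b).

S -> d | AS | BB | SN; A -> g; B -> d; N -> d | AS

No ε-productions.
After unit-elimination: S -> d | SN | dd | gS; N -> d | gS.
TERM: introduce B -> d, A -> g and substitute in every rule of length ≥2.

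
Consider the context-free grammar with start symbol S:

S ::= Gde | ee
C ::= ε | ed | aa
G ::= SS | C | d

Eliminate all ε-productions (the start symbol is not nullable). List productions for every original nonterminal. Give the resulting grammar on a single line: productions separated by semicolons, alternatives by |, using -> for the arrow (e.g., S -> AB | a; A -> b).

S -> de | ee | Gde; C -> aa | ed; G -> C | d | SS

Nullable set: {C, G}.
S -> Gde: G nullable, giving Gde | de.
Drop C -> ε.
G -> C: C nullable, giving C.
Unchanged (no nullable symbols): S -> ee; C -> aa; C -> ed; G -> SS; G -> d.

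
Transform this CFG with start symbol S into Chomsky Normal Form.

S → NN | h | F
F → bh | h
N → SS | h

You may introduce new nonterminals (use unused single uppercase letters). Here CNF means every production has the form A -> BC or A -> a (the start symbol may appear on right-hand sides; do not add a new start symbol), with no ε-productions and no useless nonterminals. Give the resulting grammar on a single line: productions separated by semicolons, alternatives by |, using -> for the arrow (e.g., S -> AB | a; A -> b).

S -> h | AB | NN; A -> b; B -> h; N -> h | SS

No ε-productions.
After unit-elimination: S -> h | NN | bh; F -> h | bh; N -> h | SS.
TERM: introduce A -> b, B -> h and substitute in every rule of length ≥2.
Drop unreachable/unproductive: F.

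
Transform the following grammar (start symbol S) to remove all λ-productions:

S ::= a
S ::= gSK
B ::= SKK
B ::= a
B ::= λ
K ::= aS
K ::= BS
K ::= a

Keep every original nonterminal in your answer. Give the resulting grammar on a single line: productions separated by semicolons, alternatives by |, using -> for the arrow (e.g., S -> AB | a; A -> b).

Nullable set: {B}.
Drop B -> λ.
K -> BS: B nullable, giving BS | S.
Unchanged (no nullable symbols): S -> a; S -> gSK; B -> SKK; B -> a; K -> a; K -> aS.

S -> a | gSK; B -> a | SKK; K -> S | a | BS | aS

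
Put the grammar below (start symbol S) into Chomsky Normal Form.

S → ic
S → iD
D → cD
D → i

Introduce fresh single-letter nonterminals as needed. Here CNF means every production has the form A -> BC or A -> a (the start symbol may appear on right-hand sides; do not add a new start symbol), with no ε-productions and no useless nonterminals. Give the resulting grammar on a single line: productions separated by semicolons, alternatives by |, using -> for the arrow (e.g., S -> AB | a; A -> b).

S -> BA | BD; A -> c; B -> i; D -> i | AD

No ε-productions.
No unit productions to eliminate.
TERM: introduce A -> c, B -> i and substitute in every rule of length ≥2.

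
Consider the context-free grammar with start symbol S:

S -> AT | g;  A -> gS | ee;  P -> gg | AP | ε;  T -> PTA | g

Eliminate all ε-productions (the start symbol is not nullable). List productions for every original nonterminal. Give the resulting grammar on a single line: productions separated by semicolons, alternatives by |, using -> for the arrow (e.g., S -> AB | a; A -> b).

S -> g | AT; A -> ee | gS; P -> A | AP | gg; T -> g | TA | PTA

Nullable set: {P}.
Drop P -> ε.
P -> AP: P nullable, giving A | AP.
T -> PTA: P nullable, giving PTA | TA.
Unchanged (no nullable symbols): S -> AT; S -> g; A -> ee; A -> gS; P -> gg; T -> g.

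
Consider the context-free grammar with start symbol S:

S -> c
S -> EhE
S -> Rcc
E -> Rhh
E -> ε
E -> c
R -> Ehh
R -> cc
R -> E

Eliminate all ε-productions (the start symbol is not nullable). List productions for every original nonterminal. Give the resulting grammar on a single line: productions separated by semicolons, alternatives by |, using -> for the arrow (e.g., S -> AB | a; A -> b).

Nullable set: {E, R}.
S -> EhE: E, E nullable, giving Eh | EhE | h | hE.
S -> Rcc: R nullable, giving Rcc | cc.
Drop E -> ε.
E -> Rhh: R nullable, giving Rhh | hh.
R -> E: E nullable, giving E.
R -> Ehh: E nullable, giving Ehh | hh.
Unchanged (no nullable symbols): S -> c; E -> c; R -> cc.

S -> c | h | Eh | cc | hE | EhE | Rcc; E -> c | hh | Rhh; R -> E | cc | hh | Ehh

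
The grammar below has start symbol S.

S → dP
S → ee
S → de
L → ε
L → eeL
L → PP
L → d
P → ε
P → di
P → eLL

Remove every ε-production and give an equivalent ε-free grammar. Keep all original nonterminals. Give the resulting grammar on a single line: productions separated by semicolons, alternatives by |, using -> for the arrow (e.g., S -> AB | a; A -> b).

Nullable set: {L, P}.
S -> dP: P nullable, giving d | dP.
Drop L -> ε.
L -> PP: P, P nullable, giving P | PP.
L -> eeL: L nullable, giving ee | eeL.
Drop P -> ε.
P -> eLL: L, L nullable, giving e | eL | eLL.
Unchanged (no nullable symbols): S -> de; S -> ee; L -> d; P -> di.

S -> d | dP | de | ee; L -> P | d | PP | ee | eeL; P -> e | di | eL | eLL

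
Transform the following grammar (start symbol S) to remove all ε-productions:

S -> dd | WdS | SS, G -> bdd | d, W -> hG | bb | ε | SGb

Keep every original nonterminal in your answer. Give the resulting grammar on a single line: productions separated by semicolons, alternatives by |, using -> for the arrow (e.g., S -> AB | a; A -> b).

Nullable set: {W}.
S -> WdS: W nullable, giving WdS | dS.
Drop W -> ε.
Unchanged (no nullable symbols): S -> SS; S -> dd; G -> bdd; G -> d; W -> SGb; W -> bb; W -> hG.

S -> SS | dS | dd | WdS; G -> d | bdd; W -> bb | hG | SGb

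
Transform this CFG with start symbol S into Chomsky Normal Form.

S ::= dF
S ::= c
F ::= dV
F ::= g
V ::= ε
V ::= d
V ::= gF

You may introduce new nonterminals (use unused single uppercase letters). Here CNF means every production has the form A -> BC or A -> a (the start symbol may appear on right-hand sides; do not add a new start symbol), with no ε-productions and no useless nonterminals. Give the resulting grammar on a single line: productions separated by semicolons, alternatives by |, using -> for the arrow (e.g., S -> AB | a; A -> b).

S -> c | AF; A -> d; B -> g; F -> d | g | AV; V -> d | BF

Nullable: {V}; after ε-elimination: S -> c | dF; F -> d | g | dV; V -> d | gF.
No unit productions to eliminate.
TERM: introduce A -> d, B -> g and substitute in every rule of length ≥2.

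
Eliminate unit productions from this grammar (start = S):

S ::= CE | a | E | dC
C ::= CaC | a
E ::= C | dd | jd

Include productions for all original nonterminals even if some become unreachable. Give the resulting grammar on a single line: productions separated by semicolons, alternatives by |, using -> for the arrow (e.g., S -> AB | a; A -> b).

Unit productions: E->C, S->E.
Unit pairs (A ⇒* B via units): (E,C), (S,C), (S,E).
S: inherits non-unit rules of {C, E, S} → CE | CaC | a | dC | dd | jd.
C: inherits non-unit rules of {C} → CaC | a.
E: inherits non-unit rules of {C, E} → CaC | a | dd | jd.

S -> a | CE | dC | dd | jd | CaC; C -> a | CaC; E -> a | dd | jd | CaC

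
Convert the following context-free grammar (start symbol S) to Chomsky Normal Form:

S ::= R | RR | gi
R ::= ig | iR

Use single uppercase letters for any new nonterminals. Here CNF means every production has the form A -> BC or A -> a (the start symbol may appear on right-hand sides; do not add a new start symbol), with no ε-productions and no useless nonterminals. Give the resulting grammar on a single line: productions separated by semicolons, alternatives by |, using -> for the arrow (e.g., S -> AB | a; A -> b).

S -> AB | AR | BA | RR; A -> i; B -> g; R -> AB | AR

No ε-productions.
After unit-elimination: S -> RR | gi | iR | ig; R -> iR | ig.
TERM: introduce B -> g, A -> i and substitute in every rule of length ≥2.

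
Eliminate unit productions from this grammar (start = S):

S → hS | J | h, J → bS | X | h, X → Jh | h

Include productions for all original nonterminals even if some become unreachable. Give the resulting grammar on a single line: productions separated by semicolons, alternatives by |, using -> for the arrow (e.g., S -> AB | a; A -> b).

S -> h | Jh | bS | hS; J -> h | Jh | bS; X -> h | Jh

Unit productions: J->X, S->J.
Unit pairs (A ⇒* B via units): (J,X), (S,J), (S,X).
S: inherits non-unit rules of {J, S, X} → Jh | bS | h | hS.
J: inherits non-unit rules of {J, X} → Jh | bS | h.
X: inherits non-unit rules of {X} → Jh | h.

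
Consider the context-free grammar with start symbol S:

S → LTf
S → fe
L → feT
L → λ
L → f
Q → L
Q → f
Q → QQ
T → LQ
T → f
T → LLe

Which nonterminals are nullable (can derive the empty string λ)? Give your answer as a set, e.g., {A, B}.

{L, Q, T}

Directly nullable (have an ε-rule): {L}.
Q is nullable via Q -> L (every symbol on the right is already known nullable).
T is nullable via T -> LQ (every symbol on the right is already known nullable).
Not nullable: S — each has a terminal in every rule's right-hand side or depends on a non-nullable symbol.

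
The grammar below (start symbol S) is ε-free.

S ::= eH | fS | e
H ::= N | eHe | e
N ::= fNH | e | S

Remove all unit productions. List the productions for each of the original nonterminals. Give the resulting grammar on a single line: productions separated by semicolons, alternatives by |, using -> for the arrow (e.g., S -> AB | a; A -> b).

S -> e | eH | fS; H -> e | eH | fS | eHe | fNH; N -> e | eH | fS | fNH

Unit productions: H->N, N->S.
Unit pairs (A ⇒* B via units): (H,N), (H,S), (N,S).
S: inherits non-unit rules of {S} → e | eH | fS.
H: inherits non-unit rules of {H, N, S} → e | eH | eHe | fNH | fS.
N: inherits non-unit rules of {N, S} → e | eH | fNH | fS.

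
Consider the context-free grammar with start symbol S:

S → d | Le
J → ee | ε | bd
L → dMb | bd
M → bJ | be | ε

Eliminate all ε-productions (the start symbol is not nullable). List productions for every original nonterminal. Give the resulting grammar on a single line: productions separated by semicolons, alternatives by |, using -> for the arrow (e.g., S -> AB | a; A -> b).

S -> d | Le; J -> bd | ee; L -> bd | db | dMb; M -> b | bJ | be

Nullable set: {J, M}.
Drop J -> ε.
L -> dMb: M nullable, giving dMb | db.
Drop M -> ε.
M -> bJ: J nullable, giving b | bJ.
Unchanged (no nullable symbols): S -> Le; S -> d; J -> bd; J -> ee; L -> bd; M -> be.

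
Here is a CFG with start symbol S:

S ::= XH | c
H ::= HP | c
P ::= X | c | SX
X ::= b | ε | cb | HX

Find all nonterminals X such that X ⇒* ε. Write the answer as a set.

Directly nullable (have an ε-rule): {X}.
P is nullable via P -> X (every symbol on the right is already known nullable).
Not nullable: H, S — each has a terminal in every rule's right-hand side or depends on a non-nullable symbol.

{P, X}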